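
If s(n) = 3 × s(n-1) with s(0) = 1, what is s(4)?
Computing step by step:
s(0) = 1
s(1) = 3 × 1 = 3
s(2) = 3 × 3 = 9
s(3) = 3 × 9 = 27
s(4) = 3 × 27 = 81

81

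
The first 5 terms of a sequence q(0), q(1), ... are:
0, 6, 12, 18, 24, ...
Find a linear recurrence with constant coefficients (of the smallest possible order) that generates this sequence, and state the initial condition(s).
Look for the lowest-order linear relation among consecutive terms.
Observation: consecutive differences are constant (= 6).
Check at n=2: 1·6 + 6 = 12. ✓

q(n) = q(n-1) + 6, q(0) = 0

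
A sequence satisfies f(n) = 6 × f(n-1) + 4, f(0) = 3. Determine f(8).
Computing step by step:
f(0) = 3
f(1) = 6 × 3 + 4 = 22
f(2) = 6 × 22 + 4 = 136
f(3) = 6 × 136 + 4 = 820
f(4) = 6 × 820 + 4 = 4924
f(5) = 6 × 4924 + 4 = 29548
f(6) = 6 × 29548 + 4 = 177292
f(7) = 6 × 177292 + 4 = 1063756
f(8) = 6 × 1063756 + 4 = 6382540

6382540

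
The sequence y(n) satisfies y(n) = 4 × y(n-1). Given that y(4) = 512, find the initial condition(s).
In general y(n) = 4ⁿ · y(0). At n = 4: y(0) = y(4) / 4^4 = 512 / 256 = 2.

y(0) = 2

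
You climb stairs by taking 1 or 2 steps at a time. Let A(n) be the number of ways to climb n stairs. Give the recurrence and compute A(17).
Condition on the size of the last step (1 to 2): before it there were n-1, …, n-2 stairs climbed, and these cases are disjoint, so A(n) = A(n-1) + A(n-2) (Fibonacci-type sequence).
Initial conditions by direct count (compositions of i into parts ≤ 2): A(1) = 1; A(2) = 2.
Iterating the recurrence: A(3) = 3, A(4) = 5, A(5) = 8, A(6) = 13, A(7) = 21, A(8) = 34, A(9) = 55, A(10) = 89, A(11) = 144, A(12) = 233, A(13) = 377, A(14) = 610, A(15) = 987, A(16) = 1597, A(17) = 2584.

A(n) = A(n-1) + A(n-2), A(1) = 1, A(2) = 2; A(17) = 2584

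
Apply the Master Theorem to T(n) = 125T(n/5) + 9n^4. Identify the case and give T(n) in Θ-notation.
Master Theorem template: T(n) = a·T(n/b) + f(n).
Here: a=125, b=5, f(n)=9n^4
Compute log_b(a) = log_5(125) = 3.
f(n) = 9n^4 = Ω(n^(3+ε)) with ε = 1, and the regularity condition holds (a·f(n/b) = (a/b^4)·f(n) with a/b^4 = 5^-1 < 1). Case 3: T(n) = Θ(f(n)) = Θ(n^4).

Case 3: T(n) = Θ(n^4)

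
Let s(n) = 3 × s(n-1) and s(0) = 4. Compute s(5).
Computing step by step:
s(0) = 4
s(1) = 3 × 4 = 12
s(2) = 3 × 12 = 36
s(3) = 3 × 36 = 108
s(4) = 3 × 108 = 324
s(5) = 3 × 324 = 972

972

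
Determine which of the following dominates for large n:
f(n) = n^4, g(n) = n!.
Comparing growth rates:
Growth-rate hierarchy: log n ≺ any polynomial ≺ any exponential cⁿ (c>1) ≺ n! ≺ nⁿ.
factorial dominates polynomial degree 4 asymptotically.

g(n) grows faster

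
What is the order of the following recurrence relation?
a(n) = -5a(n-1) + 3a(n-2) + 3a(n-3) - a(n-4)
The order is the largest lag k for which a(n-k) appears. Here the deepest term is a(n-4), so the order is 4.

Order 4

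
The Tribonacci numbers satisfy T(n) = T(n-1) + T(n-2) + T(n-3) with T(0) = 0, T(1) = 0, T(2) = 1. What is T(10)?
Computing the sequence terms:
0, 0, 1, 1, 2, 4, 7, 13, 24, 44, 81

81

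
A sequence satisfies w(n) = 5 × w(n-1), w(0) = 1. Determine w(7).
Computing step by step:
w(0) = 1
w(1) = 5 × 1 = 5
w(2) = 5 × 5 = 25
w(3) = 5 × 25 = 125
w(4) = 5 × 125 = 625
w(5) = 5 × 625 = 3125
w(6) = 5 × 3125 = 15625
w(7) = 5 × 15625 = 78125

78125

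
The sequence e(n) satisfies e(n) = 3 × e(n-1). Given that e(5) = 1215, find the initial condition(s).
In general e(n) = 3ⁿ · e(0). At n = 5: e(0) = e(5) / 3^5 = 1215 / 243 = 5.

e(0) = 5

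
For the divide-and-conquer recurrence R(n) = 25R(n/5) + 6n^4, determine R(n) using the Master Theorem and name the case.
Master Theorem template: R(n) = a·R(n/b) + f(n).
Here: a=25, b=5, f(n)=6n^4
Compute log_b(a) = log_5(25) = 2.
f(n) = 6n^4 = Ω(n^(2+ε)) with ε = 2, and the regularity condition holds (a·f(n/b) = (a/b^4)·f(n) with a/b^4 = 5^-2 < 1). Case 3: R(n) = Θ(f(n)) = Θ(n^4).

Case 3: R(n) = Θ(n^4)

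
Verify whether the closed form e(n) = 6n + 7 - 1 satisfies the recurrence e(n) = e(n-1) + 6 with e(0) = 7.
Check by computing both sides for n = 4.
From the recurrence with e(0) = 7:
  e(0) = 7, e(1) = 13, e(2) = 19, e(3) = 25, e(4) = 31
  so the recurrence gives e(4) = 31.
From the proposed closed form e(n) = 6n + 7 - 1:
  e(4) = 30.
The recurrence gives 31 but the closed form gives 30, so the closed form does not satisfy the recurrence.

No, the closed form is incorrect.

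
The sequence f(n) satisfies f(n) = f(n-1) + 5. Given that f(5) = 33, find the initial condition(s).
f(5) = f(0) + 5·5, so f(0) = 33 - 25 = 8.

f(0) = 8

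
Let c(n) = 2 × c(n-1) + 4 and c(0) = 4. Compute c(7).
Computing step by step:
c(0) = 4
c(1) = 2 × 4 + 4 = 12
c(2) = 2 × 12 + 4 = 28
c(3) = 2 × 28 + 4 = 60
c(4) = 2 × 60 + 4 = 124
c(5) = 2 × 124 + 4 = 252
c(6) = 2 × 252 + 4 = 508
c(7) = 2 × 508 + 4 = 1020

1020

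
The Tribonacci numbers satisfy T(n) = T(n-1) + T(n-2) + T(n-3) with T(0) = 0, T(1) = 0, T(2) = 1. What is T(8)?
Computing the sequence terms:
0, 0, 1, 1, 2, 4, 7, 13, 24

24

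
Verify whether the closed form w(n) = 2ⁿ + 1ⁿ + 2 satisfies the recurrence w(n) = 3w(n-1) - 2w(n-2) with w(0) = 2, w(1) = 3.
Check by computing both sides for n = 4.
From the recurrence with w(0) = 2, w(1) = 3:
  w(0) = 2, w(1) = 3, w(2) = 5, w(3) = 9, w(4) = 17
  so the recurrence gives w(4) = 17.
From the proposed closed form w(n) = 2ⁿ + 1ⁿ + 2:
  w(4) = 19.
The recurrence gives 17 but the closed form gives 19, so the closed form does not satisfy the recurrence.

No, the closed form is incorrect.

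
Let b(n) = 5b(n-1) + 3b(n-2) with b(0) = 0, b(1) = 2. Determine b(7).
Computing the sequence terms:
0, 2, 10, 56, 310, 1718, 9520, 52754

52754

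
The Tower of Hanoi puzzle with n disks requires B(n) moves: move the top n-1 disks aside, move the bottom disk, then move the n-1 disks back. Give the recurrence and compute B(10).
Moving n disks = move the top n-1 disks aside (B(n-1) moves) + move the largest disk (1 move) + move the n-1 disks back on top (B(n-1) moves), so B(n) = 2B(n-1) + 1, with B(1) = 1 (a single disk takes one move).
First terms: 1, 3, 7, 15, 31, 63, … — each is one less than a power of 2. Indeed B(n) + 1 = 2(B(n-1) + 1) with B(1) + 1 = 2, so B(n) + 1 = 2ⁿ and B(n) = 2ⁿ - 1.
Hence B(10) = 2^10 - 1 = 1024 - 1 = 1023.

B(n) = 2B(n-1) + 1, B(1) = 1; B(10) = 1023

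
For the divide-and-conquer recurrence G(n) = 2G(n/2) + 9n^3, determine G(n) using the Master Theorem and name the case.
Master Theorem template: G(n) = a·G(n/b) + f(n).
Here: a=2, b=2, f(n)=9n^3
Compute log_b(a) = log_2(2) = 1.
f(n) = 9n^3 = Ω(n^(1+ε)) with ε = 2, and the regularity condition holds (a·f(n/b) = (a/b^3)·f(n) with a/b^3 = 2^-2 < 1). Case 3: G(n) = Θ(f(n)) = Θ(n^3).

Case 3: G(n) = Θ(n^3)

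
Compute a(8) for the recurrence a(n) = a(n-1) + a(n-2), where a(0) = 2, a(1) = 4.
Computing the sequence terms:
2, 4, 6, 10, 16, 26, 42, 68, 110

110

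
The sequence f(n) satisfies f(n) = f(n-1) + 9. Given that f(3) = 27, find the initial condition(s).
f(3) = f(0) + 3·9, so f(0) = 27 - 27 = 0.

f(0) = 0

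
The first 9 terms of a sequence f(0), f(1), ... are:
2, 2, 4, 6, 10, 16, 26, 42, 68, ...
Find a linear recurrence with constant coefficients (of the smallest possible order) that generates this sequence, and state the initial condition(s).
Look for the lowest-order linear relation among consecutive terms.
Observation: f(n) - 1·f(n-1) - (1)·f(n-2) = 0 holds for the shown terms, and no order-1 relation f(n) = α·f(n-1) + β fits.
Check at n=3: 1·4 + (1)·2 = 6. ✓

f(n) = f(n-1) + f(n-2), f(0) = 2, f(1) = 2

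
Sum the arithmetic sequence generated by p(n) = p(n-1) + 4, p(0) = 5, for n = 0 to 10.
Computing the sequence terms: 5, 9, 13, 17, 21, 25, 29, 33, 37, 41, 45
Adding these values together:

275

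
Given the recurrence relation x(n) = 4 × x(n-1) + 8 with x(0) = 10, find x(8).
Computing step by step:
x(0) = 10
x(1) = 4 × 10 + 8 = 48
x(2) = 4 × 48 + 8 = 200
x(3) = 4 × 200 + 8 = 808
x(4) = 4 × 808 + 8 = 3240
x(5) = 4 × 3240 + 8 = 12968
x(6) = 4 × 12968 + 8 = 51880
x(7) = 4 × 51880 + 8 = 207528
x(8) = 4 × 207528 + 8 = 830120

830120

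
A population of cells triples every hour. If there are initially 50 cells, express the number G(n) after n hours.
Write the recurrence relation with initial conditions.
Each hour multiplies the count by 3, so the count after n hours depends only on the count after n-1 hours: G(n) = 3 × G(n-1). The starting count gives G(0) = 50.
Unrolling n times gives the closed form G(n) = 50 × 3ⁿ.

G(n) = 3 × G(n-1), G(0) = 50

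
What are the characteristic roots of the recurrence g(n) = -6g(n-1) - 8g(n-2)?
Substitute g(n) = rⁿ and divide through by rⁿ⁻²: r² + 6r + 8 = 0
Factor: (r + 2)(r + 4) = 0, so r = -2, -4.
General solution: g(n) = A·(-2)ⁿ + B·(-4)ⁿ

Characteristic: r² + 6r + 8 = 0, Roots: r = -2, -4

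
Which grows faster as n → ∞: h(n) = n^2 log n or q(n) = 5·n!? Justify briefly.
Comparing growth rates:
Growth-rate hierarchy: log n ≺ any polynomial ≺ any exponential cⁿ (c>1) ≺ n! ≺ nⁿ.
factorial dominates polynomial degree 2 (with log factor) asymptotically.

q(n) grows faster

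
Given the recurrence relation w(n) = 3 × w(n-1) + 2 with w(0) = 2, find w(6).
Computing step by step:
w(0) = 2
w(1) = 3 × 2 + 2 = 8
w(2) = 3 × 8 + 2 = 26
w(3) = 3 × 26 + 2 = 80
w(4) = 3 × 80 + 2 = 242
w(5) = 3 × 242 + 2 = 728
w(6) = 3 × 728 + 2 = 2186

2186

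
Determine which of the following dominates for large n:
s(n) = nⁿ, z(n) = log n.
Comparing growth rates:
Growth-rate hierarchy: log n ≺ any polynomial ≺ any exponential cⁿ (c>1) ≺ n! ≺ nⁿ.
super-exponential nⁿ dominates logarithmic asymptotically.

s(n) grows faster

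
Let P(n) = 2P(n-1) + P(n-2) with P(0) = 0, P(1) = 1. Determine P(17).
Computing the sequence terms:
0, 1, 2, 5, 12, 29, 70, 169, 408, 985, 2378, 5741, 13860, 33461, 80782, 195025, 470832, 1136689

1136689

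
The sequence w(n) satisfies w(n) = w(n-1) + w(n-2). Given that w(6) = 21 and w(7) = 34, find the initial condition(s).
Work backwards using w(k) = w(k+2) - w(k+1):
w(5) = w(7) - w(6) = 34 - 21 = 13
w(4) = w(6) - w(5) = 21 - 13 = 8
w(3) = w(5) - w(4) = 13 - 8 = 5
w(2) = w(4) - w(3) = 8 - 5 = 3
w(1) = w(3) - w(2) = 5 - 3 = 2
w(0) = w(2) - w(1) = 3 - 2 = 1

w(0) = 1, w(1) = 2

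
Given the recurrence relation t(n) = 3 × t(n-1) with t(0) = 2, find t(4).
Computing step by step:
t(0) = 2
t(1) = 3 × 2 = 6
t(2) = 3 × 6 = 18
t(3) = 3 × 18 = 54
t(4) = 3 × 54 = 162

162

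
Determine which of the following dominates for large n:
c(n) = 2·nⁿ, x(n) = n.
Comparing growth rates:
Growth-rate hierarchy: log n ≺ any polynomial ≺ any exponential cⁿ (c>1) ≺ n! ≺ nⁿ.
super-exponential nⁿ dominates polynomial degree 1 asymptotically.

c(n) grows faster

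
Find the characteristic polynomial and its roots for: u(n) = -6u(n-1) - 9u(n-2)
Substitute u(n) = rⁿ and divide through by rⁿ⁻²: r² + 6r + 9 = 0
Factor: (r + 3)² = 0, so r = -3 (double root).
General solution: u(n) = (A + Bn)·(-3)ⁿ

Characteristic: r² + 6r + 9 = 0, Roots: r = -3 (double root)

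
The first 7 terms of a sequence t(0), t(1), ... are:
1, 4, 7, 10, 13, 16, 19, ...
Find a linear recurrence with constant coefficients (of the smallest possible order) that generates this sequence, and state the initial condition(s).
Look for the lowest-order linear relation among consecutive terms.
Observation: consecutive differences are constant (= 3).
Check at n=2: 1·4 + 3 = 7. ✓

t(n) = t(n-1) + 3, t(0) = 1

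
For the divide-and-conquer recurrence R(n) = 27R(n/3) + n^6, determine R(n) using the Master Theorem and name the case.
Master Theorem template: R(n) = a·R(n/b) + f(n).
Here: a=27, b=3, f(n)=n^6
Compute log_b(a) = log_3(27) = 3.
f(n) = n^6 = Ω(n^(3+ε)) with ε = 3, and the regularity condition holds (a·f(n/b) = (a/b^6)·f(n) with a/b^6 = 3^-3 < 1). Case 3: R(n) = Θ(f(n)) = Θ(n^6).

Case 3: R(n) = Θ(n^6)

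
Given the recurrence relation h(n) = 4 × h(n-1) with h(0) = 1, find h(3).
Computing step by step:
h(0) = 1
h(1) = 4 × 1 = 4
h(2) = 4 × 4 = 16
h(3) = 4 × 16 = 64

64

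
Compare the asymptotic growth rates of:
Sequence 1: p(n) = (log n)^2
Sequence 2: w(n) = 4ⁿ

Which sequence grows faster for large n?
Comparing growth rates:
Growth-rate hierarchy: log n ≺ any polynomial ≺ any exponential cⁿ (c>1) ≺ n! ≺ nⁿ.
exponential base 4 dominates polylogarithmic (log n)^2 asymptotically.

w(n) grows faster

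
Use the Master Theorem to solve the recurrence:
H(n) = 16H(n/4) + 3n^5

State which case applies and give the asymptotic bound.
Master Theorem template: H(n) = a·H(n/b) + f(n).
Here: a=16, b=4, f(n)=3n^5
Compute log_b(a) = log_4(16) = 2.
f(n) = 3n^5 = Ω(n^(2+ε)) with ε = 3, and the regularity condition holds (a·f(n/b) = (a/b^5)·f(n) with a/b^5 = 4^-3 < 1). Case 3: H(n) = Θ(f(n)) = Θ(n^5).

Case 3: H(n) = Θ(n^5)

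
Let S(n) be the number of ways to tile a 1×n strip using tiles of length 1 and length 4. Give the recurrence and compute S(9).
Condition on the last tile: it has length 1 (leaving a 1×(n-1) strip) or length 4 (leaving a 1×(n-4) strip), so S(n) = S(n-1) + S(n-4) (order-4 linear recurrence).
For 0 ≤ i < 4 only unit tiles fit, so S(i) = 1.
Iterating the recurrence: S(4) = 2, S(5) = 3, S(6) = 4, S(7) = 5, S(8) = 7, S(9) = 10.

S(n) = S(n-1) + S(n-4), with S(i) = 1 for 0 ≤ i < 4; S(9) = 10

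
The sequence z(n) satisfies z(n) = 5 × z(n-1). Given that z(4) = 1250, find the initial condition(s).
In general z(n) = 5ⁿ · z(0). At n = 4: z(0) = z(4) / 5^4 = 1250 / 625 = 2.

z(0) = 2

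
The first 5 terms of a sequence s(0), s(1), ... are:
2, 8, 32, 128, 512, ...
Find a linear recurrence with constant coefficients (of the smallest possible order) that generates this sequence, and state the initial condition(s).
Look for the lowest-order linear relation among consecutive terms.
Observation: each term is 4× the previous.
Check at n=2: 4·8 = 32. ✓

s(n) = 4 × s(n-1), s(0) = 2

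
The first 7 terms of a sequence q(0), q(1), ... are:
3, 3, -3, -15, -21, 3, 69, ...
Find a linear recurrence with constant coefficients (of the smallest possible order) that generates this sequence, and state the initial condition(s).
Look for the lowest-order linear relation among consecutive terms.
Observation: q(n) - 2·q(n-1) - (-3)·q(n-2) = 0 holds for the shown terms, and no order-1 relation q(n) = α·q(n-1) + β fits.
Check at n=3: 2·-3 + (-3)·3 = -15. ✓

q(n) = 2q(n-1) - 3q(n-2), q(0) = 3, q(1) = 3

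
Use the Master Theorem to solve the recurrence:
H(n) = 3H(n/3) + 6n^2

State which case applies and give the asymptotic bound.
Master Theorem template: H(n) = a·H(n/b) + f(n).
Here: a=3, b=3, f(n)=6n^2
Compute log_b(a) = log_3(3) = 1.
f(n) = 6n^2 = Ω(n^(1+ε)) with ε = 1, and the regularity condition holds (a·f(n/b) = (a/b^2)·f(n) with a/b^2 = 3^-1 < 1). Case 3: H(n) = Θ(f(n)) = Θ(n^2).

Case 3: H(n) = Θ(n^2)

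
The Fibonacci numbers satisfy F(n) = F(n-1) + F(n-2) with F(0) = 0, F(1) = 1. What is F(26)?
Computing the sequence terms:
0, 1, 1, 2, 3, 5, 8, 13, 21, 34, 55, 89, 144, 233, 377, 610, 987, 1597, 2584, 4181, 6765, 10946, 17711, 28657, 46368, 75025, 121393

121393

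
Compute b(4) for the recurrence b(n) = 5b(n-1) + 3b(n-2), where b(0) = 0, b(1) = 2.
Computing the sequence terms:
0, 2, 10, 56, 310

310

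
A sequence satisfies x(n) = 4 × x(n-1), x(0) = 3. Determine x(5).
Computing step by step:
x(0) = 3
x(1) = 4 × 3 = 12
x(2) = 4 × 12 = 48
x(3) = 4 × 48 = 192
x(4) = 4 × 192 = 768
x(5) = 4 × 768 = 3072

3072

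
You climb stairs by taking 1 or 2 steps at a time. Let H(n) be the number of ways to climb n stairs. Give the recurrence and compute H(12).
Condition on the size of the last step (1 to 2): before it there were n-1, …, n-2 stairs climbed, and these cases are disjoint, so H(n) = H(n-1) + H(n-2) (Fibonacci-type sequence).
Initial conditions by direct count (compositions of i into parts ≤ 2): H(1) = 1; H(2) = 2.
Iterating the recurrence: H(3) = 3, H(4) = 5, H(5) = 8, H(6) = 13, H(7) = 21, H(8) = 34, H(9) = 55, H(10) = 89, H(11) = 144, H(12) = 233.

H(n) = H(n-1) + H(n-2), H(1) = 1, H(2) = 2; H(12) = 233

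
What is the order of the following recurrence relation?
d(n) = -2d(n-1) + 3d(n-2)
The order is the largest lag k for which d(n-k) appears. Here the deepest term is d(n-2), so the order is 2.

Order 2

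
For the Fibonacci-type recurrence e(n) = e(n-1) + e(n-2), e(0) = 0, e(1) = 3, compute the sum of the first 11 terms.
Computing the sequence terms: 0, 3, 3, 6, 9, 15, 24, 39, 63, 102, 165
Adding these values together:

429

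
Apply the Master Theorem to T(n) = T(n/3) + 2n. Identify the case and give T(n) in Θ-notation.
Master Theorem template: T(n) = a·T(n/b) + f(n).
Here: a=1, b=3, f(n)=2n
Compute log_b(a) = log_3(1) = 0.
f(n) = 2n = Ω(n^(0+ε)) with ε = 1, and the regularity condition holds (a·f(n/b) = (a/b^1)·f(n) with a/b^1 = 3^-1 < 1). Case 3: T(n) = Θ(f(n)) = Θ(n).

Case 3: T(n) = Θ(n)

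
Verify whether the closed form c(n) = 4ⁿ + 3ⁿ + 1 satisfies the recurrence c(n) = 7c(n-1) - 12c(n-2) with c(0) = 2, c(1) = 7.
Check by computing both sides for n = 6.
From the recurrence with c(0) = 2, c(1) = 7:
  c(0) = 2, c(1) = 7, c(2) = 25, c(3) = 91, c(4) = 337, c(5) = 1267, c(6) = 4825
  so the recurrence gives c(6) = 4825.
From the proposed closed form c(n) = 4ⁿ + 3ⁿ + 1:
  c(6) = 4826.
The recurrence gives 4825 but the closed form gives 4826, so the closed form does not satisfy the recurrence.

No, the closed form is incorrect.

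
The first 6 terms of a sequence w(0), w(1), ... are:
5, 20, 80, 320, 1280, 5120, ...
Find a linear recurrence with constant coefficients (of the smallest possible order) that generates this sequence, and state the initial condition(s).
Look for the lowest-order linear relation among consecutive terms.
Observation: each term is 4× the previous.
Check at n=2: 4·20 = 80. ✓

w(n) = 4 × w(n-1), w(0) = 5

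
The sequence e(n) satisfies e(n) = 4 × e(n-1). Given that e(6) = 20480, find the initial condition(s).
In general e(n) = 4ⁿ · e(0). At n = 6: e(0) = e(6) / 4^6 = 20480 / 4096 = 5.

e(0) = 5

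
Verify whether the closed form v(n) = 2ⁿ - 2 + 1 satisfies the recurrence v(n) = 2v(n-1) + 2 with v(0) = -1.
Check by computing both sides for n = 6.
From the recurrence with v(0) = -1:
  v(0) = -1, v(1) = 0, v(2) = 2, v(3) = 6, v(4) = 14, v(5) = 30, v(6) = 62
  so the recurrence gives v(6) = 62.
From the proposed closed form v(n) = 2ⁿ - 2 + 1:
  v(6) = 63.
The recurrence gives 62 but the closed form gives 63, so the closed form does not satisfy the recurrence.

No, the closed form is incorrect.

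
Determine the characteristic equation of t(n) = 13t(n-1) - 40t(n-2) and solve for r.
Substitute t(n) = rⁿ and divide through by rⁿ⁻²: r² - 13r + 40 = 0
Factor: (r - 8)(r - 5) = 0, so r = 8, 5.
General solution: t(n) = A·8ⁿ + B·5ⁿ

Characteristic: r² - 13r + 40 = 0, Roots: r = 8, 5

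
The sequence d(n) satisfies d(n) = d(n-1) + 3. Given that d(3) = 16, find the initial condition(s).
d(3) = d(0) + 3·3, so d(0) = 16 - 9 = 7.

d(0) = 7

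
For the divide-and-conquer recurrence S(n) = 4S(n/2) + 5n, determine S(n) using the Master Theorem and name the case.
Master Theorem template: S(n) = a·S(n/b) + f(n).
Here: a=4, b=2, f(n)=5n
Compute log_b(a) = log_2(4) = 2.
f(n) = 5n = O(n^(2-ε)) with ε = 1. Case 1: S(n) = Θ(n^log_b(a)) = Θ(n^2).

Case 1: S(n) = Θ(n^2)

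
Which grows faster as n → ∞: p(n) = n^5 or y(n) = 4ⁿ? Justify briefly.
Comparing growth rates:
Growth-rate hierarchy: log n ≺ any polynomial ≺ any exponential cⁿ (c>1) ≺ n! ≺ nⁿ.
exponential base 4 dominates polynomial degree 5 asymptotically.

y(n) grows faster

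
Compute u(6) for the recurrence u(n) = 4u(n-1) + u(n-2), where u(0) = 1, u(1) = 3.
Computing the sequence terms:
1, 3, 13, 55, 233, 987, 4181

4181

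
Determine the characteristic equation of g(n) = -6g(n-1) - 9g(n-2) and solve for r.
Substitute g(n) = rⁿ and divide through by rⁿ⁻²: r² + 6r + 9 = 0
Factor: (r + 3)² = 0, so r = -3 (double root).
General solution: g(n) = (A + Bn)·(-3)ⁿ

Characteristic: r² + 6r + 9 = 0, Roots: r = -3 (double root)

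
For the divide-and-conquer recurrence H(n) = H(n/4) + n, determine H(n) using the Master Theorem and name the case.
Master Theorem template: H(n) = a·H(n/b) + f(n).
Here: a=1, b=4, f(n)=n
Compute log_b(a) = log_4(1) = 0.
f(n) = n = Ω(n^(0+ε)) with ε = 1, and the regularity condition holds (a·f(n/b) = (a/b^1)·f(n) with a/b^1 = 4^-1 < 1). Case 3: H(n) = Θ(f(n)) = Θ(n).

Case 3: H(n) = Θ(n)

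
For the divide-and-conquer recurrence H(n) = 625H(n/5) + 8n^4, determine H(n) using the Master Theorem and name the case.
Master Theorem template: H(n) = a·H(n/b) + f(n).
Here: a=625, b=5, f(n)=8n^4
Compute log_b(a) = log_5(625) = 4.
f(n) = 8n^4 = Θ(n^4). Case 2: H(n) = Θ(n^4 log n).

Case 2: H(n) = Θ(n^4 log n)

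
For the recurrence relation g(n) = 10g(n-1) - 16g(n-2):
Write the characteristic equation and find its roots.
Substitute g(n) = rⁿ and divide through by rⁿ⁻²: r² - 10r + 16 = 0
Factor: (r - 2)(r - 8) = 0, so r = 2, 8.
General solution: g(n) = A·2ⁿ + B·8ⁿ

Characteristic: r² - 10r + 16 = 0, Roots: r = 2, 8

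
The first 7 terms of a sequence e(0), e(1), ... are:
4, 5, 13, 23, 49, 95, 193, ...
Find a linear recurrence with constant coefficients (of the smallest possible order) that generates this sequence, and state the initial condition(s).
Look for the lowest-order linear relation among consecutive terms.
Observation: e(n) - 1·e(n-1) - (2)·e(n-2) = 0 holds for the shown terms, and no order-1 relation e(n) = α·e(n-1) + β fits.
Check at n=3: 1·13 + (2)·5 = 23. ✓

e(n) = e(n-1) + 2e(n-2), e(0) = 4, e(1) = 5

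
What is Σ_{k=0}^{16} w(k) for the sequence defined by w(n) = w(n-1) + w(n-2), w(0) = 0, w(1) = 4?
Computing the sequence terms: 0, 4, 4, 8, 12, 20, 32, 52, 84, 136, 220, 356, 576, 932, 1508, 2440, 3948
Adding these values together:

10332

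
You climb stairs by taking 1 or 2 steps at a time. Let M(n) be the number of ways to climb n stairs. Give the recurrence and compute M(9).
Condition on the size of the last step (1 to 2): before it there were n-1, …, n-2 stairs climbed, and these cases are disjoint, so M(n) = M(n-1) + M(n-2) (Fibonacci-type sequence).
Initial conditions by direct count (compositions of i into parts ≤ 2): M(1) = 1; M(2) = 2.
Iterating the recurrence: M(3) = 3, M(4) = 5, M(5) = 8, M(6) = 13, M(7) = 21, M(8) = 34, M(9) = 55.

M(n) = M(n-1) + M(n-2), M(1) = 1, M(2) = 2; M(9) = 55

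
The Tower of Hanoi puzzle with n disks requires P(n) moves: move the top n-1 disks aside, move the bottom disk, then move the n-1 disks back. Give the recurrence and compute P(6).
Moving n disks = move the top n-1 disks aside (P(n-1) moves) + move the largest disk (1 move) + move the n-1 disks back on top (P(n-1) moves), so P(n) = 2P(n-1) + 1, with P(1) = 1 (a single disk takes one move).
First terms: 1, 3, 7, 15, 31, 63, … — each is one less than a power of 2. Indeed P(n) + 1 = 2(P(n-1) + 1) with P(1) + 1 = 2, so P(n) + 1 = 2ⁿ and P(n) = 2ⁿ - 1.
Hence P(6) = 2^6 - 1 = 64 - 1 = 63.

P(n) = 2P(n-1) + 1, P(1) = 1; P(6) = 63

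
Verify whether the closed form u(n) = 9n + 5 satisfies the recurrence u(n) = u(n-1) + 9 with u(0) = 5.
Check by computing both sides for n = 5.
From the recurrence with u(0) = 5:
  u(0) = 5, u(1) = 14, u(2) = 23, u(3) = 32, u(4) = 41, u(5) = 50
  so the recurrence gives u(5) = 50.
From the proposed closed form u(n) = 9n + 5:
  u(5) = 50.
Both sides give 50 at n = 5, and the initial condition(s) match, so the closed form is consistent.

Yes, the closed form is correct.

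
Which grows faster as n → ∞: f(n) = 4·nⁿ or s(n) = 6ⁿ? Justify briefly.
Comparing growth rates:
Growth-rate hierarchy: log n ≺ any polynomial ≺ any exponential cⁿ (c>1) ≺ n! ≺ nⁿ.
super-exponential nⁿ dominates exponential base 6 asymptotically.

f(n) grows faster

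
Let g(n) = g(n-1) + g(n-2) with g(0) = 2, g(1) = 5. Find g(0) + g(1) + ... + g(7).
Computing the sequence terms: 2, 5, 7, 12, 19, 31, 50, 81
Adding these values together:

207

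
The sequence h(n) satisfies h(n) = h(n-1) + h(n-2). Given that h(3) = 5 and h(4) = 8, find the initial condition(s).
Work backwards using h(k) = h(k+2) - h(k+1):
h(2) = h(4) - h(3) = 8 - 5 = 3
h(1) = h(3) - h(2) = 5 - 3 = 2
h(0) = h(2) - h(1) = 3 - 2 = 1

h(0) = 1, h(1) = 2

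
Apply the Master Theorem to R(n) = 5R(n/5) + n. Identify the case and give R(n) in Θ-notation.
Master Theorem template: R(n) = a·R(n/b) + f(n).
Here: a=5, b=5, f(n)=n
Compute log_b(a) = log_5(5) = 1.
f(n) = n = Θ(n). Case 2: R(n) = Θ(n log n).

Case 2: R(n) = Θ(n log n)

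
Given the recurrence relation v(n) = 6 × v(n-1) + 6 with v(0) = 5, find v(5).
Computing step by step:
v(0) = 5
v(1) = 6 × 5 + 6 = 36
v(2) = 6 × 36 + 6 = 222
v(3) = 6 × 222 + 6 = 1338
v(4) = 6 × 1338 + 6 = 8034
v(5) = 6 × 8034 + 6 = 48210

48210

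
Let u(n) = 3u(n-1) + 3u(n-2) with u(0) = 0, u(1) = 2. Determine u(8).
Computing the sequence terms:
0, 2, 6, 24, 90, 342, 1296, 4914, 18630

18630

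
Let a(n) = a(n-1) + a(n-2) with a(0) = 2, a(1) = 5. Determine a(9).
Computing the sequence terms:
2, 5, 7, 12, 19, 31, 50, 81, 131, 212

212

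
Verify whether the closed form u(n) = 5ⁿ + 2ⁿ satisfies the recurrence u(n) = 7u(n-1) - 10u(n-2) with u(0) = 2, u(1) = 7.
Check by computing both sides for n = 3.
From the recurrence with u(0) = 2, u(1) = 7:
  u(0) = 2, u(1) = 7, u(2) = 29, u(3) = 133
  so the recurrence gives u(3) = 133.
From the proposed closed form u(n) = 5ⁿ + 2ⁿ:
  u(3) = 133.
Both sides give 133 at n = 3, and the initial condition(s) match, so the closed form is consistent.

Yes, the closed form is correct.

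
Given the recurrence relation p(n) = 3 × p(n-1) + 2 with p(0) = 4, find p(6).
Computing step by step:
p(0) = 4
p(1) = 3 × 4 + 2 = 14
p(2) = 3 × 14 + 2 = 44
p(3) = 3 × 44 + 2 = 134
p(4) = 3 × 134 + 2 = 404
p(5) = 3 × 404 + 2 = 1214
p(6) = 3 × 1214 + 2 = 3644

3644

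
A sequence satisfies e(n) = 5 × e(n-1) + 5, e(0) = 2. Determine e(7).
Computing step by step:
e(0) = 2
e(1) = 5 × 2 + 5 = 15
e(2) = 5 × 15 + 5 = 80
e(3) = 5 × 80 + 5 = 405
e(4) = 5 × 405 + 5 = 2030
e(5) = 5 × 2030 + 5 = 10155
e(6) = 5 × 10155 + 5 = 50780
e(7) = 5 × 50780 + 5 = 253905

253905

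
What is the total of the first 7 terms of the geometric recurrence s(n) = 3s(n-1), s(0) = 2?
Computing the sequence terms: 2, 6, 18, 54, 162, 486, 1458
Adding these values together:

2186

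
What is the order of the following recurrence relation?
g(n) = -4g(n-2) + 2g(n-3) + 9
The order is the largest lag k for which g(n-k) appears. Here the deepest term is g(n-3) (the 9 term is non-homogeneous and does not affect the order), so the order is 3.

Order 3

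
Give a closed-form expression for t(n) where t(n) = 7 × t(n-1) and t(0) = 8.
Recurrence: t(n) = 7 × t(n-1), initial: t(0) = 8.
Each term is 7 times the previous, so this is geometric with ratio 7. After n steps: t(n) = t(0)·7ⁿ = 8·7ⁿ.

t(n) = 8·7ⁿ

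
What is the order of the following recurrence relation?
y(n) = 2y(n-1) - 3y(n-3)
The order is the largest lag k for which y(n-k) appears. Here the deepest term is y(n-3), so the order is 3.

Order 3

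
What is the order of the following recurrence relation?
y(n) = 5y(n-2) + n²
The order is the largest lag k for which y(n-k) appears. Here the deepest term is y(n-2) (the n² term is non-homogeneous and does not affect the order), so the order is 2.

Order 2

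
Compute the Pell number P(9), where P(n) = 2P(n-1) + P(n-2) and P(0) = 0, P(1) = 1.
Computing the sequence terms:
0, 1, 2, 5, 12, 29, 70, 169, 408, 985

985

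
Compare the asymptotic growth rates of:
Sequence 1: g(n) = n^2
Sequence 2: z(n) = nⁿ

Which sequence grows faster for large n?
Comparing growth rates:
Growth-rate hierarchy: log n ≺ any polynomial ≺ any exponential cⁿ (c>1) ≺ n! ≺ nⁿ.
super-exponential nⁿ dominates polynomial degree 2 asymptotically.

z(n) grows faster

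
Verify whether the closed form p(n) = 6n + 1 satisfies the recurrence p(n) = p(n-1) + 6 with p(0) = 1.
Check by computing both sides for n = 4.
From the recurrence with p(0) = 1:
  p(0) = 1, p(1) = 7, p(2) = 13, p(3) = 19, p(4) = 25
  so the recurrence gives p(4) = 25.
From the proposed closed form p(n) = 6n + 1:
  p(4) = 25.
Both sides give 25 at n = 4, and the initial condition(s) match, so the closed form is consistent.

Yes, the closed form is correct.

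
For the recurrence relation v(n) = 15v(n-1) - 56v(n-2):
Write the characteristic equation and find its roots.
Substitute v(n) = rⁿ and divide through by rⁿ⁻²: r² - 15r + 56 = 0
Factor: (r - 7)(r - 8) = 0, so r = 7, 8.
General solution: v(n) = A·7ⁿ + B·8ⁿ

Characteristic: r² - 15r + 56 = 0, Roots: r = 7, 8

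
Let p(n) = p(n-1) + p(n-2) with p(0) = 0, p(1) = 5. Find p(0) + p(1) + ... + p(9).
Computing the sequence terms: 0, 5, 5, 10, 15, 25, 40, 65, 105, 170
Adding these values together:

440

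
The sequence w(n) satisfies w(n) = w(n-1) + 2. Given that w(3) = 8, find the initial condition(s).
w(3) = w(0) + 3·2, so w(0) = 8 - 6 = 2.

w(0) = 2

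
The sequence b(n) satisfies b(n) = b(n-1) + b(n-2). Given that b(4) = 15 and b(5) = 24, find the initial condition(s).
Work backwards using b(k) = b(k+2) - b(k+1):
b(3) = b(5) - b(4) = 24 - 15 = 9
b(2) = b(4) - b(3) = 15 - 9 = 6
b(1) = b(3) - b(2) = 9 - 6 = 3
b(0) = b(2) - b(1) = 6 - 3 = 3

b(0) = 3, b(1) = 3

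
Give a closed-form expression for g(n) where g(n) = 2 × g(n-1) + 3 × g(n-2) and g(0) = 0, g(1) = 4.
Recurrence: g(n) = 2 × g(n-1) + 3 × g(n-2), initial: g(0) = 0, g(1) = 4.
Characteristic equation: r² - 2r - 3 = 0, which factors as (r - 3)(r + 1) = 0, so r = 3, -1. General solution g(n) = A·3ⁿ + B·(-1)ⁿ. From g(0) = 0: A + B = 0. From g(1) = 4: 3A - 1B = 4. Solving gives A = 1, B = -1.

g(n) = 3ⁿ - (-1)ⁿ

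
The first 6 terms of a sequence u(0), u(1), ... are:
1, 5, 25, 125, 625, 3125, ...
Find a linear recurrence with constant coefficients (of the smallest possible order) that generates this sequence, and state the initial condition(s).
Look for the lowest-order linear relation among consecutive terms.
Observation: each term is 5× the previous.
Check at n=2: 5·5 = 25. ✓

u(n) = 5 × u(n-1), u(0) = 1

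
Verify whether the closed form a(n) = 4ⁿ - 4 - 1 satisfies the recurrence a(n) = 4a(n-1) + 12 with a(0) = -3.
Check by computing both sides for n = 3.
From the recurrence with a(0) = -3:
  a(0) = -3, a(1) = 0, a(2) = 12, a(3) = 60
  so the recurrence gives a(3) = 60.
From the proposed closed form a(n) = 4ⁿ - 4 - 1:
  a(3) = 59.
The recurrence gives 60 but the closed form gives 59, so the closed form does not satisfy the recurrence.

No, the closed form is incorrect.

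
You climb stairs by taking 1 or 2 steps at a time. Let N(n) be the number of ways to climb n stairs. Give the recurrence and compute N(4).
Condition on the size of the last step (1 to 2): before it there were n-1, …, n-2 stairs climbed, and these cases are disjoint, so N(n) = N(n-1) + N(n-2) (Fibonacci-type sequence).
Initial conditions by direct count (compositions of i into parts ≤ 2): N(1) = 1; N(2) = 2.
Iterating the recurrence: N(3) = 3, N(4) = 5.

N(n) = N(n-1) + N(n-2), N(1) = 1, N(2) = 2; N(4) = 5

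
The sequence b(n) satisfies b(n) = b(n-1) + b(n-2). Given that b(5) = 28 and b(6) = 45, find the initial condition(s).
Work backwards using b(k) = b(k+2) - b(k+1):
b(4) = b(6) - b(5) = 45 - 28 = 17
b(3) = b(5) - b(4) = 28 - 17 = 11
b(2) = b(4) - b(3) = 17 - 11 = 6
b(1) = b(3) - b(2) = 11 - 6 = 5
b(0) = b(2) - b(1) = 6 - 5 = 1

b(0) = 1, b(1) = 5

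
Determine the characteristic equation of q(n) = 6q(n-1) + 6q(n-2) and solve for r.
Substitute q(n) = rⁿ and divide through by rⁿ⁻²: r² - 6r - 6 = 0
Discriminant: 6² + 4·6 = 60, not a perfect square, so by the quadratic formula r = (6 ± √60)/2.
General solution: q(n) = A·r₁ⁿ + B·r₂ⁿ where r₁,r₂ = (6 ± √60)/2

Characteristic: r² - 6r - 6 = 0, Roots: r = (6 ± √60)/2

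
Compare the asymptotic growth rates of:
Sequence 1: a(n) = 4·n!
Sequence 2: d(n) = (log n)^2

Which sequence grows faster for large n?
Comparing growth rates:
Growth-rate hierarchy: log n ≺ any polynomial ≺ any exponential cⁿ (c>1) ≺ n! ≺ nⁿ.
factorial dominates polylogarithmic (log n)^2 asymptotically.

a(n) grows faster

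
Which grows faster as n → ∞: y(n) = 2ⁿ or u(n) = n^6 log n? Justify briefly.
Comparing growth rates:
Growth-rate hierarchy: log n ≺ any polynomial ≺ any exponential cⁿ (c>1) ≺ n! ≺ nⁿ.
exponential base 2 dominates polynomial degree 6 (with log factor) asymptotically.

y(n) grows faster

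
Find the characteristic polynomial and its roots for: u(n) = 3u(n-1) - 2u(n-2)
Substitute u(n) = rⁿ and divide through by rⁿ⁻²: r² - 3r + 2 = 0
Factor: (r - 2)(r - 1) = 0, so r = 2, 1.
General solution: u(n) = A·2ⁿ + B·1ⁿ

Characteristic: r² - 3r + 2 = 0, Roots: r = 2, 1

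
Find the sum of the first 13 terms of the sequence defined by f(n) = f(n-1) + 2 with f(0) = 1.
Computing the sequence terms: 1, 3, 5, 7, 9, 11, 13, 15, 17, 19, 21, 23, 25
Adding these values together:

169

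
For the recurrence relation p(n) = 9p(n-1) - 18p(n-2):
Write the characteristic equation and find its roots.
Substitute p(n) = rⁿ and divide through by rⁿ⁻²: r² - 9r + 18 = 0
Factor: (r - 3)(r - 6) = 0, so r = 3, 6.
General solution: p(n) = A·3ⁿ + B·6ⁿ

Characteristic: r² - 9r + 18 = 0, Roots: r = 3, 6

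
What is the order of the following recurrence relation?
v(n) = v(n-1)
The order is the largest lag k for which v(n-k) appears. Here the deepest term is v(n-1), so the order is 1.

Order 1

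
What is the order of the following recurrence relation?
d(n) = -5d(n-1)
The order is the largest lag k for which d(n-k) appears. Here the deepest term is d(n-1), so the order is 1.

Order 1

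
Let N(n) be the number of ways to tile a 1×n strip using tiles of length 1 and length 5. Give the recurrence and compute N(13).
Condition on the last tile: it has length 1 (leaving a 1×(n-1) strip) or length 5 (leaving a 1×(n-5) strip), so N(n) = N(n-1) + N(n-5) (order-5 linear recurrence).
For 0 ≤ i < 5 only unit tiles fit, so N(i) = 1.
Iterating the recurrence: N(5) = 2, N(6) = 3, N(7) = 4, N(8) = 5, N(9) = 6, N(10) = 8, N(11) = 11, N(12) = 15, N(13) = 20.

N(n) = N(n-1) + N(n-5), with N(i) = 1 for 0 ≤ i < 5; N(13) = 20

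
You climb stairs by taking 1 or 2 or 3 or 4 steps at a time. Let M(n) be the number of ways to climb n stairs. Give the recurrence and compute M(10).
Condition on the size of the last step (1 to 4): before it there were n-1, …, n-4 stairs climbed, and these cases are disjoint, so M(n) = M(n-1) + M(n-2) + M(n-3) + M(n-4) (order-4 linear recurrence).
Initial conditions by direct count (compositions of i into parts ≤ 4): M(1) = 1; M(2) = 2; M(3) = 4; M(4) = 8.
Iterating the recurrence: M(5) = 15, M(6) = 29, M(7) = 56, M(8) = 108, M(9) = 208, M(10) = 401.

M(n) = M(n-1) + M(n-2) + M(n-3) + M(n-4), M(1) = 1, M(2) = 2, M(3) = 4, M(4) = 8; M(10) = 401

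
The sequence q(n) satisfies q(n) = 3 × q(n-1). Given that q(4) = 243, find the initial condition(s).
In general q(n) = 3ⁿ · q(0). At n = 4: q(0) = q(4) / 3^4 = 243 / 81 = 3.

q(0) = 3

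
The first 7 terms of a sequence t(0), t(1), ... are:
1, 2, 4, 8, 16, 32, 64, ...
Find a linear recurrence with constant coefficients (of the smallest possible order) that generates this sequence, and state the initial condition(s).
Look for the lowest-order linear relation among consecutive terms.
Observation: each term is 2× the previous.
Check at n=2: 2·2 = 4. ✓

t(n) = 2 × t(n-1), t(0) = 1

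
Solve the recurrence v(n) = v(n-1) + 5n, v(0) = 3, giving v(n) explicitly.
Recurrence: v(n) = v(n-1) + 5n, initial: v(0) = 3.
Telescoping: v(n) = v(0) + 5·Σᵢ₌₁ⁿ i = 3 + 5·n(n+1)/2.

v(n) = 5·n(n+1)/2 + 3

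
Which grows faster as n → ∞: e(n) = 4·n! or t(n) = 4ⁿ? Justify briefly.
Comparing growth rates:
Growth-rate hierarchy: log n ≺ any polynomial ≺ any exponential cⁿ (c>1) ≺ n! ≺ nⁿ.
factorial dominates exponential base 4 asymptotically.

e(n) grows faster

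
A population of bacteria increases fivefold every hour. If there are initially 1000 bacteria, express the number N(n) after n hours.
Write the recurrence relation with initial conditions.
Each hour multiplies the count by 5, so the count after n hours depends only on the count after n-1 hours: N(n) = 5 × N(n-1). The starting count gives N(0) = 1000.
Unrolling n times gives the closed form N(n) = 1000 × 5ⁿ.

N(n) = 5 × N(n-1), N(0) = 1000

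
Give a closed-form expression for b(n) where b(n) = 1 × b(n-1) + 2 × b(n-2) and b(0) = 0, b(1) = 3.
Recurrence: b(n) = 1 × b(n-1) + 2 × b(n-2), initial: b(0) = 0, b(1) = 3.
Characteristic equation: r² - 1r - 2 = 0, which factors as (r - 2)(r + 1) = 0, so r = 2, -1. General solution b(n) = A·2ⁿ + B·(-1)ⁿ. From b(0) = 0: A + B = 0. From b(1) = 3: 2A - 1B = 3. Solving gives A = 1, B = -1.

b(n) = 2ⁿ - (-1)ⁿ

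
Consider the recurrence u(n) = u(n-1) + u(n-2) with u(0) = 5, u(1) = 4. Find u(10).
Computing the sequence terms:
5, 4, 9, 13, 22, 35, 57, 92, 149, 241, 390

390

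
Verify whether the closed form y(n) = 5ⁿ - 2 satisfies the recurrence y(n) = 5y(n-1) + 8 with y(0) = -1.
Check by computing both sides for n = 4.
From the recurrence with y(0) = -1:
  y(0) = -1, y(1) = 3, y(2) = 23, y(3) = 123, y(4) = 623
  so the recurrence gives y(4) = 623.
From the proposed closed form y(n) = 5ⁿ - 2:
  y(4) = 623.
Both sides give 623 at n = 4, and the initial condition(s) match, so the closed form is consistent.

Yes, the closed form is correct.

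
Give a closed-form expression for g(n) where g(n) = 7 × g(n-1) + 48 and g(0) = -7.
Recurrence: g(n) = 7 × g(n-1) + 48, initial: g(0) = -7.
Try g(n) = A·7ⁿ + C. Substituting: A·7ⁿ + C = 7(A·7ⁿ⁻¹ + C) + 48 = A·7ⁿ + 7C + 48, so C = 7C + 48, giving C = -8. Then g(0) = A - 8 = -7 gives A = 1.

g(n) = 7ⁿ - 8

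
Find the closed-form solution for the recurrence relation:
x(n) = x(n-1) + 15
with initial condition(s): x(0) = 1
Recurrence: x(n) = x(n-1) + 15, initial: x(0) = 1.
Each step adds 15, so x(n) = x(0) + 15n = 15n + 1.

x(n) = 15n + 1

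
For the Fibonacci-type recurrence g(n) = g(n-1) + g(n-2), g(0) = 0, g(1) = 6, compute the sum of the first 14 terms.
Computing the sequence terms: 0, 6, 6, 12, 18, 30, 48, 78, 126, 204, 330, 534, 864, 1398
Adding these values together:

3654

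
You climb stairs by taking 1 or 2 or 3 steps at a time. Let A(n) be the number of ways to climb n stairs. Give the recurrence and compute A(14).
Condition on the size of the last step (1 to 3): before it there were n-1, …, n-3 stairs climbed, and these cases are disjoint, so A(n) = A(n-1) + A(n-2) + A(n-3) (order-3 linear recurrence).
Initial conditions by direct count (compositions of i into parts ≤ 3): A(1) = 1; A(2) = 2; A(3) = 4.
Iterating the recurrence: A(4) = 7, A(5) = 13, A(6) = 24, A(7) = 44, A(8) = 81, A(9) = 149, A(10) = 274, A(11) = 504, A(12) = 927, A(13) = 1705, A(14) = 3136.

A(n) = A(n-1) + A(n-2) + A(n-3), A(1) = 1, A(2) = 2, A(3) = 4; A(14) = 3136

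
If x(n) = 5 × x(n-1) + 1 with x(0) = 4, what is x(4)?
Computing step by step:
x(0) = 4
x(1) = 5 × 4 + 1 = 21
x(2) = 5 × 21 + 1 = 106
x(3) = 5 × 106 + 1 = 531
x(4) = 5 × 531 + 1 = 2656

2656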